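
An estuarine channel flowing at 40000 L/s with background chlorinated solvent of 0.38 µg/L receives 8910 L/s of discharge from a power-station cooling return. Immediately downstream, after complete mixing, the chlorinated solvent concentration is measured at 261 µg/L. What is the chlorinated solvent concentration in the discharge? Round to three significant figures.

Mass balance: 40000·0.3800 + 8910·Cₑ = 48910·261.0
→ Cₑ = (48910·261.0 − 40000·0.3800) / 8910 = 1431 µg/L.

1430 µg/L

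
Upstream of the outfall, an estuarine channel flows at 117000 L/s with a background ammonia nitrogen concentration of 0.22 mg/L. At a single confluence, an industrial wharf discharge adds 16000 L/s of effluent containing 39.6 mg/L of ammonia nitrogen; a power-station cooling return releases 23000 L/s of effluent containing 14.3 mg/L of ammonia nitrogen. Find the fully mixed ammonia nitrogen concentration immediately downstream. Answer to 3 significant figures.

Mixed concentration C = ΣQC/ΣQ = (117000·0.2200 + 16000·39.60 + 23000·14.30) / 156000 = 988200/156000 = 6.335 mg/L.

6.33 mg/L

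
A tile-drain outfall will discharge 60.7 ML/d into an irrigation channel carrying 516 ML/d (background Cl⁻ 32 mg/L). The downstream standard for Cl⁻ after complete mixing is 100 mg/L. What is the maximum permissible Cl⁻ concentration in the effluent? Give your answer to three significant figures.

At the limit, (Qr·Cr + Qe·Cₑ)/(Qr + Qe) = 100:
Cₑ = (576.7·100 − 516.0·32.00) / 60.70 = 678.1 mg/L.

678 mg/L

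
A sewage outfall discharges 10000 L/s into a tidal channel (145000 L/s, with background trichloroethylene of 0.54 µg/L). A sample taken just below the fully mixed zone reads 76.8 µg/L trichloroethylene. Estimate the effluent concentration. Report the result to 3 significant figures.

1180 µg/L

Mass balance: 145000·0.5400 + 10000·Cₑ = 155000·76.80
→ Cₑ = (155000·76.80 − 145000·0.5400) / 10000 = 1183 µg/L.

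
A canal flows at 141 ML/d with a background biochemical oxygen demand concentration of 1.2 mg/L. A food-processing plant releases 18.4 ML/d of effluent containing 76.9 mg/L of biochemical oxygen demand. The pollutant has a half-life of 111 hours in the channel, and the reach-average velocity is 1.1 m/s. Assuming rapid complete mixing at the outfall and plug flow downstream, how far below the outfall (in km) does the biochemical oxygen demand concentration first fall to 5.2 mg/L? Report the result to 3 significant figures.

Flow-weighted average: C = (141.0·1.200 + 18.40·76.90) / 159.4 = 1584/159.4 = 9.938 mg/L.
Half-life 111 h → k = ln 2 / 111 = 0.006245 h⁻¹ = 0.1499 d⁻¹.
Set 9.938·exp(−k·t) = 5.2 → t = ln(9.938/5.2)/k = 373400 s = 103.7 h.
Distance = v·t = 1.1·373400 = 410800 m = 410.8 km.

411 km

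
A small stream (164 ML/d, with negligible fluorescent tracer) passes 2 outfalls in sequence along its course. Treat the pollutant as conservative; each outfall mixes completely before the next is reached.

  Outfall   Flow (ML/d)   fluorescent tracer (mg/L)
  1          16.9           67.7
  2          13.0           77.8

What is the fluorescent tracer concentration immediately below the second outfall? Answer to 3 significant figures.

After outfall 1: Q = 164.0 + 16.90 = 180.9 ML/d; C = (164.0·0 + 16.90·67.70)/180.9 = 6.325 mg/L.
After outfall 2: Q = 180.9 + 13.00 = 193.9 ML/d; C = (180.9·6.325 + 13.00·77.80)/193.9 = 11.12 mg/L.

11.1 mg/L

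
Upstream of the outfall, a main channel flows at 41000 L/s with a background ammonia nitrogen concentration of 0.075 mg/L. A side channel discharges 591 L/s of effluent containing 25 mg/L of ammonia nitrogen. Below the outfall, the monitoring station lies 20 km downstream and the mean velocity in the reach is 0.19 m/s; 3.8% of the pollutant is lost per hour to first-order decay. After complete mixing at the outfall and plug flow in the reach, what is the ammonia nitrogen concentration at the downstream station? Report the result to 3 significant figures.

0.138 mg/L

Mixed concentration C = ΣQC/ΣQ = (41000·0.07500 + 591.0·25.00) / 41590 = 17850/41590 = 0.4292 mg/L.
Travel time t = 20·1000 / 0.19 = 105300 s = 29.24 h.
3.8%/h lost → k = −ln(1 − 0.038) = 0.03874 h⁻¹.
First-order decay: C = 0.4292·exp(−k·t) = 0.4292·0.3221 = 0.1383 mg/L.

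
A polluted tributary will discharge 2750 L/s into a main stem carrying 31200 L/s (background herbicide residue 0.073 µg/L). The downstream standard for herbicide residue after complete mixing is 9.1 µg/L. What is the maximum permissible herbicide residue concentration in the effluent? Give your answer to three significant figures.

At the limit, (Qr·Cr + Qe·Cₑ)/(Qr + Qe) = 9.1:
Cₑ = (33950·9.1 − 31200·0.07300) / 2750 = 111.5 µg/L.

112 µg/L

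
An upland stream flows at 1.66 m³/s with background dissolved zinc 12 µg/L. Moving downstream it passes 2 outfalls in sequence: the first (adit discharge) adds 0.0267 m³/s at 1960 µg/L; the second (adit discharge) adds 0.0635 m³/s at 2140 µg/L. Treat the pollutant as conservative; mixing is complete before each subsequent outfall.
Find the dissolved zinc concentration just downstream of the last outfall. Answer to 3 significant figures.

119 µg/L

After outfall 1: Q = 1.660 + 0.02670 = 1.687 m³/s; C = (1.660·12.00 + 0.02670·1960)/1.687 = 42.84 µg/L.
After outfall 2: Q = 1.687 + 0.06350 = 1.750 m³/s; C = (1.687·42.84 + 0.06350·2140)/1.750 = 118.9 µg/L.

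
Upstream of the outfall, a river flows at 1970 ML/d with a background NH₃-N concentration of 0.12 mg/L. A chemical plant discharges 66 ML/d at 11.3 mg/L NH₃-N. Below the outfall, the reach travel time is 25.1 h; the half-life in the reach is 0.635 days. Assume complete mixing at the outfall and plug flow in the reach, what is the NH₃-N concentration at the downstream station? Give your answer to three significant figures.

Mass balance: C = (1970·0.1200 + 66.00·11.30) / 2036 = 982.2/2036 = 0.4824 mg/L.
Half-life 0.635 d → k = ln 2 / 0.635 = 1.092 d⁻¹.
After decay, C = 0.4824 × e^(−kt) = 0.4824 × 0.3193 = 0.1540 mg/L.

0.154 mg/L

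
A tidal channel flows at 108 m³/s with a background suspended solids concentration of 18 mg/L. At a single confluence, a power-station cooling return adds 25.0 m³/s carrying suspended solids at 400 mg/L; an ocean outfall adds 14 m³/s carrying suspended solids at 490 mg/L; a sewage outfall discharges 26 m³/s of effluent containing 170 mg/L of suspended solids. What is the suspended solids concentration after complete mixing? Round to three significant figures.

134 mg/L

Mass balance: C = (108.0·18.00 + 25.00·400.0 + 14.00·490.0 + 26.00·170.0) / 173.0 = 23220/173.0 = 134.2 mg/L.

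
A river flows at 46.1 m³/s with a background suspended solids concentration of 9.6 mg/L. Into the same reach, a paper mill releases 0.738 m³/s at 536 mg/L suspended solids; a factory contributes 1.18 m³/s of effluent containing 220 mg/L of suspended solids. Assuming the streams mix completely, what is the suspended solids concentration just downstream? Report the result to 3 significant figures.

After mixing, C = (46.10·9.600 + 0.7380·536.0 + 1.180·220.0) / 48.02 = 1098/48.02 = 22.86 mg/L.

22.9 mg/L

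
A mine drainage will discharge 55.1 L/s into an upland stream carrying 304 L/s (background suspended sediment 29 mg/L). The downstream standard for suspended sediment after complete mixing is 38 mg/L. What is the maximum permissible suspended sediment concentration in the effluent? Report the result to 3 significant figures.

87.7 mg/L

At the limit, (Qr·Cr + Qe·Cₑ)/(Qr + Qe) = 38:
Cₑ = (359.1·38 − 304.0·29.00) / 55.10 = 87.66 mg/L.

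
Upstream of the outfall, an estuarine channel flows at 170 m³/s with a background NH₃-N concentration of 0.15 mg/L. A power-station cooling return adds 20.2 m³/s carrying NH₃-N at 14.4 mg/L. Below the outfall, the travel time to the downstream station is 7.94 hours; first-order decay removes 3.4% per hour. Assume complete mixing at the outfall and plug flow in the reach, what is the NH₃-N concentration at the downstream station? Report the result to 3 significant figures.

After mixing, C = (170.0·0.1500 + 20.20·14.40) / 190.2 = 316.4/190.2 = 1.663 mg/L.
3.4%/h lost → k = −ln(1 − 0.034) = 0.03459 h⁻¹.
After decay, C = 1.663 × e^(−kt) = 1.663 × 0.7598 = 1.264 mg/L.

1.26 mg/L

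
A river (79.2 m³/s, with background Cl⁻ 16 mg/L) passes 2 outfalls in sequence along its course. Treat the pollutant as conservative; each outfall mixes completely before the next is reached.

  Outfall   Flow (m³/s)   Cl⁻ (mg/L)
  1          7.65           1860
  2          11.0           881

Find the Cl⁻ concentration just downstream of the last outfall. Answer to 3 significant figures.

257 mg/L

After outfall 1: Q = 79.20 + 7.650 = 86.85 m³/s; C = (79.20·16.00 + 7.650·1860)/86.85 = 178.4 mg/L.
After outfall 2: Q = 86.85 + 11.00 = 97.85 m³/s; C = (86.85·178.4 + 11.00·881.0)/97.85 = 257.4 mg/L.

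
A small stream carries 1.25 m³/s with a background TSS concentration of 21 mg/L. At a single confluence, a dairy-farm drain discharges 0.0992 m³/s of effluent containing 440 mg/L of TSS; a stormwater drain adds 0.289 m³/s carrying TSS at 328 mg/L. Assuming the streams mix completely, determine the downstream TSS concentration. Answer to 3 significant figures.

Mixed concentration C = ΣQC/ΣQ = (1.250·21.00 + 0.09920·440.0 + 0.2890·328.0) / 1.638 = 164.7/1.638 = 100.5 mg/L.

101 mg/L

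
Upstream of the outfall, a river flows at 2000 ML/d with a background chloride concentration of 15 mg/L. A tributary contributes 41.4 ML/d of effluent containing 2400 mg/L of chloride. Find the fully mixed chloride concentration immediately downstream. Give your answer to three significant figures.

After mixing, C = (2000·15.00 + 41.40·2400) / 2041 = 129400/2041 = 63.37 mg/L.

63.4 mg/L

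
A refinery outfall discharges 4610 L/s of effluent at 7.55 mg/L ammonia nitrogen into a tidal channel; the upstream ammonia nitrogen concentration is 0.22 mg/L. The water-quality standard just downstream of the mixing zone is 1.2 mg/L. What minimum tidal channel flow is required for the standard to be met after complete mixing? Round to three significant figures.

29900 L/s

Set C_mix = 1.2: (Q·0.2200 + 4610·7.550) / (Q + 4610) = 1.2
→ Q = 4610·(7.550 − 1.2)/(1.2 − 0.2200) = 29870 L/s.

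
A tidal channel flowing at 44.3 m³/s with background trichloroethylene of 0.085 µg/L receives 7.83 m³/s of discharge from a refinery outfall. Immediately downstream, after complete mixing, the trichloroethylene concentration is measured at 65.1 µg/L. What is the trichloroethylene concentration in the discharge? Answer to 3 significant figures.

433 µg/L

Mass balance: 44.30·0.08500 + 7.830·Cₑ = 52.13·65.10
→ Cₑ = (52.13·65.10 − 44.30·0.08500) / 7.830 = 432.9 µg/L.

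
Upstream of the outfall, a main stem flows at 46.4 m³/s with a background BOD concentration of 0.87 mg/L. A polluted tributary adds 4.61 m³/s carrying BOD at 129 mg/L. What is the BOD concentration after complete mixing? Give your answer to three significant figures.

After mixing, C = (46.40·0.8700 + 4.610·129.0) / 51.01 = 635.1/51.01 = 12.45 mg/L.

12.4 mg/L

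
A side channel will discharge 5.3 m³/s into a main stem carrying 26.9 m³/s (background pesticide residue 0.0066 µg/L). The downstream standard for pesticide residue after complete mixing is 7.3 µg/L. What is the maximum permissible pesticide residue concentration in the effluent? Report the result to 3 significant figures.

At the limit, (Qr·Cr + Qe·Cₑ)/(Qr + Qe) = 7.3:
Cₑ = (32.20·7.3 − 26.90·0.006600) / 5.300 = 44.32 µg/L.

44.3 µg/L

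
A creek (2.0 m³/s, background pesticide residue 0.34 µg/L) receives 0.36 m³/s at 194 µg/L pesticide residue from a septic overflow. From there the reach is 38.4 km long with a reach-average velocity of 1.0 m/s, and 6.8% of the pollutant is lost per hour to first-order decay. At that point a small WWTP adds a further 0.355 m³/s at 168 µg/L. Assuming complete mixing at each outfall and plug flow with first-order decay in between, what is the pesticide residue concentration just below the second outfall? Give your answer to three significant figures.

34.2 µg/L

After mixing, C = (2.000·0.3400 + 0.3600·194.0) / 2.360 = 70.52/2.360 = 29.88 µg/L; combined flow 2.360 m³/s.
Travel time t = 38.4·1000 / 1.0 = 38400 s = 10.67 h.
6.8%/h lost → k = −ln(1 − 0.068) = 0.07042 h⁻¹.
Decay over the reach: 29.88·exp(−kt) = 29.88·0.4718 = 14.10 µg/L.
At the second outfall, C = (2.360·14.10 + 0.3550·168.0) / (2.360 + 0.3550) = 34.22 µg/L.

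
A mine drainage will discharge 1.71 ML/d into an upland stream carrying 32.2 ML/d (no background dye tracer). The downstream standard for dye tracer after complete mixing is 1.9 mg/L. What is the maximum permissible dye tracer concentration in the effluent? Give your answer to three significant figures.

37.7 mg/L

At the limit, (Qr·Cr + Qe·Cₑ)/(Qr + Qe) = 1.9:
Cₑ = (33.91·1.9 − 32.20·0) / 1.710 = 37.68 mg/L.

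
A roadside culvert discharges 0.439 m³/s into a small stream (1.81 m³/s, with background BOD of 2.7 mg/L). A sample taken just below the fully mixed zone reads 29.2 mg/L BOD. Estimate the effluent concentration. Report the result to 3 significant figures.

138 mg/L

Mass balance: 1.810·2.700 + 0.4390·Cₑ = 2.249·29.20
→ Cₑ = (2.249·29.20 − 1.810·2.700) / 0.4390 = 138.5 mg/L.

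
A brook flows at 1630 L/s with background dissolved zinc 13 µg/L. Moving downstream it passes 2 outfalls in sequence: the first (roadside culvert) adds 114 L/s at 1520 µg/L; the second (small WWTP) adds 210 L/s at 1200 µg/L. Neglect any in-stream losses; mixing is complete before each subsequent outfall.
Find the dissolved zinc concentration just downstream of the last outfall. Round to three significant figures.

228 µg/L

Below outfall 1: Q → 1744 L/s, C = (1630·13.00 + 114.0·1520)/1744 = 111.5 µg/L.
Below outfall 2: Q → 1954 L/s, C = (1744·111.5 + 210.0·1200)/1954 = 228.5 µg/L.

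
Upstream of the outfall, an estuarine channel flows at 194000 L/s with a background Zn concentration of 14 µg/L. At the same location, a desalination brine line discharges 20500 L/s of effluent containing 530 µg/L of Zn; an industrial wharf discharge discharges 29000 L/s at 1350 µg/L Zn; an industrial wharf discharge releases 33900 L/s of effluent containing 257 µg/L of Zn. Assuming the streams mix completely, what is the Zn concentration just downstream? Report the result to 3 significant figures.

221 µg/L

Mass balance: C = (194000·14.00 + 20500·530.0 + 29000·1350 + 33900·257.0) / 277400 = 61440000/277400 = 221.5 µg/L.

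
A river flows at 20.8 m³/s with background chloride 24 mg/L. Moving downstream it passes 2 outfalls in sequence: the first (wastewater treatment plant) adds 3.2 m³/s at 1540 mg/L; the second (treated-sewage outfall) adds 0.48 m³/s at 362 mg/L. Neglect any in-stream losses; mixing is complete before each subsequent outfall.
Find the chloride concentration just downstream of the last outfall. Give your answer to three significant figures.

229 mg/L

Below outfall 1: Q → 24.00 m³/s, C = (20.80·24.00 + 3.200·1540)/24.00 = 226.1 mg/L.
Below outfall 2: Q → 24.48 m³/s, C = (24.00·226.1 + 0.4800·362.0)/24.48 = 228.8 mg/L.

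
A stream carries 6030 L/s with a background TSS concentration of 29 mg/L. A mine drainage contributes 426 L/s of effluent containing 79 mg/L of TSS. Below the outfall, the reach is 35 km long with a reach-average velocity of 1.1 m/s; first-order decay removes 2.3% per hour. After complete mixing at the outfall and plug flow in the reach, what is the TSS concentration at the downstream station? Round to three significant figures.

26.3 mg/L

Flow-weighted average: C = (6030·29.00 + 426.0·79.00) / 6456 = 208500/6456 = 32.30 mg/L.
Travel time t = 35·1000 / 1.1 = 31820 s = 8.838 h.
2.3%/h lost → k = −ln(1 − 0.023) = 0.02327 h⁻¹.
Decay over the reach: 32.30·exp(−kt) = 32.30·0.8141 = 26.30 mg/L.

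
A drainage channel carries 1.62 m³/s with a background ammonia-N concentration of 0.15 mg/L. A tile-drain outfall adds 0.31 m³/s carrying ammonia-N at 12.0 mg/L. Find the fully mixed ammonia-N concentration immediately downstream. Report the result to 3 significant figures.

2.05 mg/L

Conservation of mass: C = (1.620·0.1500 + 0.3100·12.00) / 1.930 = 3.963/1.930 = 2.053 mg/L.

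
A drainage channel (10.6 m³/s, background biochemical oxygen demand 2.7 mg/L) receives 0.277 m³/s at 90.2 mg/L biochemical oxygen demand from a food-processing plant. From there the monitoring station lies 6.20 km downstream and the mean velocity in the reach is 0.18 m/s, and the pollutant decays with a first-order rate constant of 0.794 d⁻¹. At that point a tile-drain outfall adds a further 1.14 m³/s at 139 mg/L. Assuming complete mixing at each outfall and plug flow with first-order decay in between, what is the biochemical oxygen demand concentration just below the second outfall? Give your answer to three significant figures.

16.4 mg/L

Mass balance: C = (10.60·2.700 + 0.2770·90.20) / 10.88 = 53.61/10.88 = 4.928 mg/L; combined flow 10.88 m³/s.
Travel time t = 6.20·1000 / 0.18 = 34440 s = 9.568 h.
Applying C = C₀e^(−kt): 4.928 × 0.7287 = 3.591 mg/L.
Second outfall: C = (10.88·3.591 + 1.140·139.0)/12.02 = 16.44 mg/L.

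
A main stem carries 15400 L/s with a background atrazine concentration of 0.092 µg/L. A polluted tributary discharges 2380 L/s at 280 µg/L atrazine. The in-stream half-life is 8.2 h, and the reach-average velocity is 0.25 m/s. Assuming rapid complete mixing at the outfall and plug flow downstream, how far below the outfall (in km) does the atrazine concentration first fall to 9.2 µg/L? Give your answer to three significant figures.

15.0 km

Flow-weighted average: C = (15400·0.09200 + 2380·280.0) / 17780 = 667800/17780 = 37.56 µg/L.
Half-life 8.2 h → k = ln 2 / 8.2 = 0.08453 h⁻¹ = 2.029 d⁻¹.
Set 37.56·exp(−k·t) = 9.2 → t = ln(37.56/9.2)/k = 59910 s = 16.64 h.
Distance = v·t = 0.25·59910 = 14980 m = 14.98 km.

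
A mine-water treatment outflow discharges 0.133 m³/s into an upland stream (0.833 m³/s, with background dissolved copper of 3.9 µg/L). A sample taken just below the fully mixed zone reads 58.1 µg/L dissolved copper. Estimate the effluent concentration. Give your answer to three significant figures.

398 µg/L

Mass balance: 0.8330·3.900 + 0.1330·Cₑ = 0.9660·58.10
→ Cₑ = (0.9660·58.10 − 0.8330·3.900) / 0.1330 = 397.6 µg/L.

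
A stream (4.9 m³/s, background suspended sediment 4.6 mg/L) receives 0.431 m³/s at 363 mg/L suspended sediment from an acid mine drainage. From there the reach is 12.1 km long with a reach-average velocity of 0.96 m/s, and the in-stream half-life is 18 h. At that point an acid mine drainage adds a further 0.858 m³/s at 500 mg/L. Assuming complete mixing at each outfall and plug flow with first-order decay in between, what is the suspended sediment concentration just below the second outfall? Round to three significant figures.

Conservation of mass: C = (4.900·4.600 + 0.4310·363.0) / 5.331 = 179.0/5.331 = 33.58 mg/L; combined flow 5.331 m³/s.
Travel time t = 12.1·1000 / 0.96 = 12600 s = 3.501 h.
Half-life 18 h → k = ln 2 / 18 = 0.03851 h⁻¹ = 0.9242 d⁻¹.
Applying C = C₀e^(−kt): 33.58 × 0.8739 = 29.34 mg/L.
At the second outfall, C = (5.331·29.34 + 0.8580·500.0) / (5.331 + 0.8580) = 94.59 mg/L.

94.6 mg/L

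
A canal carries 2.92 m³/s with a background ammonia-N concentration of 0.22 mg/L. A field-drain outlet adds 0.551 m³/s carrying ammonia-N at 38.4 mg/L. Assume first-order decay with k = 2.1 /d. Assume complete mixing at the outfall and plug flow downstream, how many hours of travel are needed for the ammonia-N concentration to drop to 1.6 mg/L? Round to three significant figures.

Mass balance: C = (2.920·0.2200 + 0.5510·38.40) / 3.471 = 21.80/3.471 = 6.281 mg/L.
6.281·exp(−k·t) = 1.6 → t = ln(6.281/1.6)/k = 56260 s = 15.63 h.

15.6 h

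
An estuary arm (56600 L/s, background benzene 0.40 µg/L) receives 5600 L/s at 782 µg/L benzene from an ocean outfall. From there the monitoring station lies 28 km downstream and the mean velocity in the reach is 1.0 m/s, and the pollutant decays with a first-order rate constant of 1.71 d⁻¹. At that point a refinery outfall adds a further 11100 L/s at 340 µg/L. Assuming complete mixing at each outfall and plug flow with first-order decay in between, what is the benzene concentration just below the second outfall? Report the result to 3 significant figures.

86.0 µg/L

After mixing, C = (56600·0.4000 + 5600·782.0) / 62200 = 4402000/62200 = 70.77 µg/L; combined flow 62200 L/s.
Travel time t = 28·1000 / 1.0 = 28000 s = 7.778 h.
Applying C = C₀e^(−kt): 70.77 × 0.5746 = 40.66 µg/L.
Second outfall: C = (62200·40.66 + 11100·340.0)/73300 = 85.99 µg/L.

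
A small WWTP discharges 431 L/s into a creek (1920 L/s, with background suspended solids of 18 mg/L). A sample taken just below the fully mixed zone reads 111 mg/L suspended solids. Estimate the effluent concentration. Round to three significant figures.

525 mg/L

Mass balance: 1920·18.00 + 431.0·Cₑ = 2351·111.0
→ Cₑ = (2351·111.0 − 1920·18.00) / 431.0 = 525.3 mg/L.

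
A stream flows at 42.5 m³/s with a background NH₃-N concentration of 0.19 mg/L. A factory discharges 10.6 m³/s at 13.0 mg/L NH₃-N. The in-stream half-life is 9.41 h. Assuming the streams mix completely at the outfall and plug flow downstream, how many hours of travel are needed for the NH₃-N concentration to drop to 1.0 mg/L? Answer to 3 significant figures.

Mass balance: C = (42.50·0.1900 + 10.60·13.00) / 53.10 = 145.9/53.10 = 2.747 mg/L.
Half-life 9.41 h → k = ln 2 / 9.41 = 0.07366 h⁻¹ = 1.768 d⁻¹.
2.747·exp(−k·t) = 1.0 → t = ln(2.747/1.0)/k = 49390 s = 13.72 h.

13.7 h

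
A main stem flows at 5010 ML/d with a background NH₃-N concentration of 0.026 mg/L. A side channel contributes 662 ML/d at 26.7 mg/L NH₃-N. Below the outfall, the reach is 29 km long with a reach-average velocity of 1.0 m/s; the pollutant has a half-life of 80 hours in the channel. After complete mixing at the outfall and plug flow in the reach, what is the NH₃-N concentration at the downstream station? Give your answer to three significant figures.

Mass balance: C = (5010·0.02600 + 662.0·26.70) / 5672 = 17810/5672 = 3.139 mg/L.
Travel time t = 29·1000 / 1.0 = 29000 s = 8.056 h.
Half-life 80 h → k = ln 2 / 80 = 0.008664 h⁻¹ = 0.2079 d⁻¹.
Decay over the reach: 3.139·exp(−kt) = 3.139·0.9326 = 2.928 mg/L.

2.93 mg/L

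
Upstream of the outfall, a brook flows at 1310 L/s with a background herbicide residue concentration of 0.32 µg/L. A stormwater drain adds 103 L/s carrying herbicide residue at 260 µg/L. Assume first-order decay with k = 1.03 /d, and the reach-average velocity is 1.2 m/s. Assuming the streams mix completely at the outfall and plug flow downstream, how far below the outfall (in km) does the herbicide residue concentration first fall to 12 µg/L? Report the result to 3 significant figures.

Conservation of mass: C = (1310·0.3200 + 103.0·260.0) / 1413 = 27200/1413 = 19.25 µg/L.
Set 19.25·exp(−k·t) = 12 → t = ln(19.25/12)/k = 39640 s = 11.01 h.
Distance = v·t = 1.2·39640 = 47570 m = 47.57 km.

47.6 km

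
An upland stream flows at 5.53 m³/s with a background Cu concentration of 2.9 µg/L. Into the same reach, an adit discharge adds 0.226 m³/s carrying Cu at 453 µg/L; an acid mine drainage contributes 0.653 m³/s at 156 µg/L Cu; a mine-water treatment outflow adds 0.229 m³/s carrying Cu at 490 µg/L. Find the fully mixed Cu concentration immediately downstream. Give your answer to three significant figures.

50.1 µg/L

Mixed concentration C = ΣQC/ΣQ = (5.530·2.900 + 0.2260·453.0 + 0.6530·156.0 + 0.2290·490.0) / 6.638 = 332.5/6.638 = 50.09 µg/L.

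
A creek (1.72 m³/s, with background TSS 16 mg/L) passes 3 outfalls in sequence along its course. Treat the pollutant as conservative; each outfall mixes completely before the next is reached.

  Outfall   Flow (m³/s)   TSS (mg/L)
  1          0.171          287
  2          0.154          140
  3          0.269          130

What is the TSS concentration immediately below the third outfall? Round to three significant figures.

57.5 mg/L

After outfall 1: Q = 1.720 + 0.1710 = 1.891 m³/s; C = (1.720·16.00 + 0.1710·287.0)/1.891 = 40.51 mg/L.
After outfall 2: Q = 1.891 + 0.1540 = 2.045 m³/s; C = (1.891·40.51 + 0.1540·140.0)/2.045 = 48.00 mg/L.
After outfall 3: Q = 2.045 + 0.2690 = 2.314 m³/s; C = (2.045·48.00 + 0.2690·130.0)/2.314 = 57.53 mg/L.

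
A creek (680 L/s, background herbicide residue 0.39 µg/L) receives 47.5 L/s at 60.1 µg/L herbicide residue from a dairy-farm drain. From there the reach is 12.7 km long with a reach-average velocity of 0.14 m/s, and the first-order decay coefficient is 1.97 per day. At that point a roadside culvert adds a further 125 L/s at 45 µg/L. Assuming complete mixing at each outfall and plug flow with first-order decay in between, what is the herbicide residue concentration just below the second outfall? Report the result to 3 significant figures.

Flow-weighted average: C = (680.0·0.3900 + 47.50·60.10) / 727.5 = 3120/727.5 = 4.289 µg/L; combined flow 727.5 L/s.
Travel time t = 12.7·1000 / 0.14 = 90710 s = 25.20 h.
First-order decay: C = 4.289·exp(−k·t) = 4.289·0.1264 = 0.5420 µg/L.
At the second outfall, C = (727.5·0.5420 + 125.0·45.00) / (727.5 + 125.0) = 7.061 µg/L.

7.06 µg/L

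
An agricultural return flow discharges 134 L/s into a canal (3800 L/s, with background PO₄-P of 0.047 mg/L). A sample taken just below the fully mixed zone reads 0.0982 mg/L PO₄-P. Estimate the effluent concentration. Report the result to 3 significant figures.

Mass balance: 3800·0.04700 + 134.0·Cₑ = 3934·0.09820
→ Cₑ = (3934·0.09820 − 3800·0.04700) / 134.0 = 1.550 mg/L.

1.55 mg/L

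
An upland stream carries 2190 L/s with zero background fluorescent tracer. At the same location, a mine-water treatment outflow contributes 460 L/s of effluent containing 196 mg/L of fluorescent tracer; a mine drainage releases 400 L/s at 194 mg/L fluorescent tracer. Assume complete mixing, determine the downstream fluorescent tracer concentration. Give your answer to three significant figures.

After mixing, C = (2190·0 + 460.0·196.0 + 400.0·194.0) / 3050 = 167800/3050 = 55.00 mg/L.

55.0 mg/L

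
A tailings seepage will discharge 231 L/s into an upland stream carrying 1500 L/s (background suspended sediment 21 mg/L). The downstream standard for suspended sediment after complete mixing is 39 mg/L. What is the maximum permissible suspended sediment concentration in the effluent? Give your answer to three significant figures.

156 mg/L

At the limit, (Qr·Cr + Qe·Cₑ)/(Qr + Qe) = 39:
Cₑ = (1731·39 − 1500·21.00) / 231.0 = 155.9 mg/L.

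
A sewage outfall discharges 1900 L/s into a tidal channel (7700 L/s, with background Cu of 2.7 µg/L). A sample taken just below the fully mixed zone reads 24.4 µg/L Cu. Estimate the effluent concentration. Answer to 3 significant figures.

Mass balance: 7700·2.700 + 1900·Cₑ = 9600·24.40
→ Cₑ = (9600·24.40 − 7700·2.700) / 1900 = 112.3 µg/L.

112 µg/L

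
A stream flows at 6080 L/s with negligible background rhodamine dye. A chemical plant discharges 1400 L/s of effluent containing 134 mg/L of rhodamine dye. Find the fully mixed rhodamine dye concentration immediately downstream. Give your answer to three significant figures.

25.1 mg/L

Flow-weighted average: C = (6080·0 + 1400·134.0) / 7480 = 187600/7480 = 25.08 mg/L.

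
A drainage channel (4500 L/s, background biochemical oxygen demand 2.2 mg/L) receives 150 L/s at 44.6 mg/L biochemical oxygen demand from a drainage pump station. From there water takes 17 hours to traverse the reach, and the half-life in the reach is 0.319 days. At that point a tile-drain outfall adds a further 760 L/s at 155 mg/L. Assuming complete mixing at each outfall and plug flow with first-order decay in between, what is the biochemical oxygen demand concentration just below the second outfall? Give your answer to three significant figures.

Conservation of mass: C = (4500·2.200 + 150.0·44.60) / 4650 = 16590/4650 = 3.568 mg/L; combined flow 4650 L/s.
Half-life 0.319 d → k = ln 2 / 0.319 = 2.173 d⁻¹.
Decay over the reach: 3.568·exp(−kt) = 3.568·0.2146 = 0.7655 mg/L.
Second outfall: C = (4650·0.7655 + 760.0·155.0)/5410 = 22.43 mg/L.

22.4 mg/L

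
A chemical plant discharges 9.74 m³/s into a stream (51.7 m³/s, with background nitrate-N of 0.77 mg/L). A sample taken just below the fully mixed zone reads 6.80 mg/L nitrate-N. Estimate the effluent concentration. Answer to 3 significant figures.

Mass balance: 51.70·0.7700 + 9.740·Cₑ = 61.44·6.800
→ Cₑ = (61.44·6.800 − 51.70·0.7700) / 9.740 = 38.81 mg/L.

38.8 mg/L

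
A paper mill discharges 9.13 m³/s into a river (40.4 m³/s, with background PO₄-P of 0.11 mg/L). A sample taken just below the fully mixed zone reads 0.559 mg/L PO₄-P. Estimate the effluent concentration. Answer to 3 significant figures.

2.55 mg/L

Mass balance: 40.40·0.1100 + 9.130·Cₑ = 49.53·0.5590
→ Cₑ = (49.53·0.5590 − 40.40·0.1100) / 9.130 = 2.546 mg/L.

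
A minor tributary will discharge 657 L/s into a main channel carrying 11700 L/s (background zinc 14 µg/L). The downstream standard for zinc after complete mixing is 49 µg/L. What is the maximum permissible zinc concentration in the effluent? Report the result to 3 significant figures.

At the limit, (Qr·Cr + Qe·Cₑ)/(Qr + Qe) = 49:
Cₑ = (12360·49 − 11700·14.00) / 657.0 = 672.3 µg/L.

672 µg/L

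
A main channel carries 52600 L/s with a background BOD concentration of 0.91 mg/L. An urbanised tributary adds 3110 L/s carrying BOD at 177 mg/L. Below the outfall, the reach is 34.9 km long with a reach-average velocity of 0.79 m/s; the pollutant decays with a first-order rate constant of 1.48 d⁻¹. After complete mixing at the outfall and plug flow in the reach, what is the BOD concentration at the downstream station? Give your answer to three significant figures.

5.04 mg/L

Flow-weighted average: C = (52600·0.9100 + 3110·177.0) / 55710 = 598300/55710 = 10.74 mg/L.
Travel time t = 34.9·1000 / 0.79 = 44180 s = 12.27 h.
Decay over the reach: 10.74·exp(−kt) = 10.74·0.4692 = 5.039 mg/L.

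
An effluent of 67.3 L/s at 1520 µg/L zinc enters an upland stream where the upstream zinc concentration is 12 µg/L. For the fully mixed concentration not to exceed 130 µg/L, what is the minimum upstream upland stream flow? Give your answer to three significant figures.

793 L/s

Set C_mix = 130: (Q·12.00 + 67.30·1520) / (Q + 67.30) = 130
→ Q = 67.30·(1520 − 130)/(130 − 12.00) = 792.8 L/s.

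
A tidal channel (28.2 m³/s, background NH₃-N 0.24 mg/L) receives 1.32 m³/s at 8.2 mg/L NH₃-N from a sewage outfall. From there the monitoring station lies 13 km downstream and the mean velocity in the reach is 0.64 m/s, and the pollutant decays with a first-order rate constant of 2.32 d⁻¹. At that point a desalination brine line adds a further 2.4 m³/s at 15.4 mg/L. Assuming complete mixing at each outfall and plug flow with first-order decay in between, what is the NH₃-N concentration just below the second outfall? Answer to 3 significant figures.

Conservation of mass: C = (28.20·0.2400 + 1.320·8.200) / 29.52 = 17.59/29.52 = 0.5959 mg/L; combined flow 29.52 m³/s.
Travel time t = 13·1000 / 0.64 = 20310 s = 5.642 h.
Applying C = C₀e^(−kt): 0.5959 × 0.5796 = 0.3454 mg/L.
Second outfall: C = (29.52·0.3454 + 2.400·15.40)/31.92 = 1.477 mg/L.

1.48 mg/L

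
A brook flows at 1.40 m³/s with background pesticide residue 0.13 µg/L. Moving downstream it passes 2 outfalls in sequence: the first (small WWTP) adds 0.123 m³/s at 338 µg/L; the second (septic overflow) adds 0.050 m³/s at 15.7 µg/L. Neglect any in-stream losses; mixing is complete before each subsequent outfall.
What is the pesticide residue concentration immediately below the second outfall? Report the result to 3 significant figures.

Outfall 1: combined Q = 1.523 m³/s; C = (1.400·0.1300 + 0.1230·338.0)/1.523 = 27.42 µg/L.
Outfall 2: combined Q = 1.573 m³/s; C = (1.523·27.42 + 0.05000·15.70)/1.573 = 27.04 µg/L.

27.0 µg/L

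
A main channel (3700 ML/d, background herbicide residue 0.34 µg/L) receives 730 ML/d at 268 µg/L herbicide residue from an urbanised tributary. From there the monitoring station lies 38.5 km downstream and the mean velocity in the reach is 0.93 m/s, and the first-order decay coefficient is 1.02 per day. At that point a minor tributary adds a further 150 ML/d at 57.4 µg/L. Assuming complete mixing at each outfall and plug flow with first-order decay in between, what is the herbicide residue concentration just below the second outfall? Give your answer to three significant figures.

28.3 µg/L

Mixed concentration C = ΣQC/ΣQ = (3700·0.3400 + 730.0·268.0) / 4430 = 196900/4430 = 44.45 µg/L; combined flow 4430 ML/d.
Travel time t = 38.5·1000 / 0.93 = 41400 s = 11.50 h.
Decay over the reach: 44.45·exp(−kt) = 44.45·0.6134 = 27.26 µg/L.
Second outfall: C = (4430·27.26 + 150.0·57.40)/4580 = 28.25 µg/L.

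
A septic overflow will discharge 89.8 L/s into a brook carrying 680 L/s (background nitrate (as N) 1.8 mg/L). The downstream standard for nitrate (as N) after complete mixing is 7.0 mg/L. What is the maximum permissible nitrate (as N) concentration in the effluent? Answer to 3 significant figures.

46.4 mg/L

At the limit, (Qr·Cr + Qe·Cₑ)/(Qr + Qe) = 7.0:
Cₑ = (769.8·7.0 − 680.0·1.800) / 89.80 = 46.38 mg/L.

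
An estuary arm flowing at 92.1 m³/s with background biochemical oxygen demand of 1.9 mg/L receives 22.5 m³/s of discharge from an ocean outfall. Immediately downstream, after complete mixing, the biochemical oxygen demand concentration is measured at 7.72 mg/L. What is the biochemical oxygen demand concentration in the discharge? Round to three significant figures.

31.5 mg/L

Mass balance: 92.10·1.900 + 22.50·Cₑ = 114.6·7.720
→ Cₑ = (114.6·7.720 − 92.10·1.900) / 22.50 = 31.54 mg/L.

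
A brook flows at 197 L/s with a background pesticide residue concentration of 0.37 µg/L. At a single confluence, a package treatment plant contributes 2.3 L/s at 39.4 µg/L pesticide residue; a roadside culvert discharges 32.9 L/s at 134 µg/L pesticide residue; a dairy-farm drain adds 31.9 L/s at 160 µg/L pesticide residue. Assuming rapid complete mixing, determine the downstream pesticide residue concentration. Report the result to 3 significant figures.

36.6 µg/L

After mixing, C = (197.0·0.3700 + 2.300·39.40 + 32.90·134.0 + 31.90·160.0) / 264.1 = 9676/264.1 = 36.64 µg/L.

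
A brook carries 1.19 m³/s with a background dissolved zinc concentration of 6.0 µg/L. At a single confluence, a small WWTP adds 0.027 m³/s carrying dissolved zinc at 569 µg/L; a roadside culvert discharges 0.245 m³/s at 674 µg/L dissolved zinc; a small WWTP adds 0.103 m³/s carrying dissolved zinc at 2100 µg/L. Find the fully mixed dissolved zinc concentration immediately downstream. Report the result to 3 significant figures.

Mixed concentration C = ΣQC/ΣQ = (1.190·6.000 + 0.02700·569.0 + 0.2450·674.0 + 0.1030·2100) / 1.565 = 403.9/1.565 = 258.1 µg/L.

258 µg/L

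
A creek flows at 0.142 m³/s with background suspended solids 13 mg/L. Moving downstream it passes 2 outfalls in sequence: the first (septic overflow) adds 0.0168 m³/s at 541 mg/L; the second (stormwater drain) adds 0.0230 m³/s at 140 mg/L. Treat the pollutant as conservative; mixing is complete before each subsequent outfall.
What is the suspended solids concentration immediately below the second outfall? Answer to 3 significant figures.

77.9 mg/L

After outfall 1: Q = 0.1420 + 0.01680 = 0.1588 m³/s; C = (0.1420·13.00 + 0.01680·541.0)/0.1588 = 68.86 mg/L.
After outfall 2: Q = 0.1588 + 0.02300 = 0.1818 m³/s; C = (0.1588·68.86 + 0.02300·140.0)/0.1818 = 77.86 mg/L.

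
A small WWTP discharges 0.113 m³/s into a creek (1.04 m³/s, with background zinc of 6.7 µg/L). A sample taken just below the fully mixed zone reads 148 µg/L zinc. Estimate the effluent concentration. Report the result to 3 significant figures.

Mass balance: 1.040·6.700 + 0.1130·Cₑ = 1.153·148.0
→ Cₑ = (1.153·148.0 − 1.040·6.700) / 0.1130 = 1448 µg/L.

1450 µg/L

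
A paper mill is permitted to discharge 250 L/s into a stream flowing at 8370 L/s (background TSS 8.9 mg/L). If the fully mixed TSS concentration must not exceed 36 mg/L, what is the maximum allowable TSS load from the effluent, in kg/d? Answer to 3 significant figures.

Mass balance at the limit: 8370·8.900 + 250.0·Cₑ = 8620·36 → Cₑ = 943.3 mg/L.
250.0 L/s = 0.2500 m³/s. Load = 0.2500 m³/s × 943.3 g/m³ × 86 400 s/d = 20380 kg/d.

20400 kg/d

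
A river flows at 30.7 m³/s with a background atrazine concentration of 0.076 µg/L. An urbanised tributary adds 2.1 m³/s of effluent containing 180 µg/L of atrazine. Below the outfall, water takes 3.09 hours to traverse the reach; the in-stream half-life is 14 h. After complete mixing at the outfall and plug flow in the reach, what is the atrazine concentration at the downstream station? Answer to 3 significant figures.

Flow-weighted average: C = (30.70·0.07600 + 2.100·180.0) / 32.80 = 380.3/32.80 = 11.60 µg/L.
Half-life 14 h → k = ln 2 / 14 = 0.04951 h⁻¹ = 1.188 d⁻¹.
After decay, C = 11.60 × e^(−kt) = 11.60 × 0.8581 = 9.951 µg/L.

9.95 µg/L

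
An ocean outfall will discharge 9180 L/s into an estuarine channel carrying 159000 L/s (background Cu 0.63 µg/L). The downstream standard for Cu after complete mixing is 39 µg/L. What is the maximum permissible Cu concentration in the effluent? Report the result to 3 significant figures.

At the limit, (Qr·Cr + Qe·Cₑ)/(Qr + Qe) = 39:
Cₑ = (168200·39 − 159000·0.6300) / 9180 = 703.6 µg/L.

704 µg/L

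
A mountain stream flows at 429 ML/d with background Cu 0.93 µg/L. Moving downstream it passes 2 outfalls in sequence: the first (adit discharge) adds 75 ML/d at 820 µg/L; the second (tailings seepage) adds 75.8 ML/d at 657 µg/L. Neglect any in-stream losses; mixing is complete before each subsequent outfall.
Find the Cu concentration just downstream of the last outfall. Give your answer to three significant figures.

Outfall 1: combined Q = 504.0 ML/d; C = (429.0·0.9300 + 75.00·820.0)/504.0 = 122.8 µg/L.
Outfall 2: combined Q = 579.8 ML/d; C = (504.0·122.8 + 75.80·657.0)/579.8 = 192.7 µg/L.

193 µg/L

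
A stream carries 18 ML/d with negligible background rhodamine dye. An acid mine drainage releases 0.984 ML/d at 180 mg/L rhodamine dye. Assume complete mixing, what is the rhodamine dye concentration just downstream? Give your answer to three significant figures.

Mixed concentration C = ΣQC/ΣQ = (18.00·0 + 0.9840·180.0) / 18.98 = 177.1/18.98 = 9.330 mg/L.

9.33 mg/L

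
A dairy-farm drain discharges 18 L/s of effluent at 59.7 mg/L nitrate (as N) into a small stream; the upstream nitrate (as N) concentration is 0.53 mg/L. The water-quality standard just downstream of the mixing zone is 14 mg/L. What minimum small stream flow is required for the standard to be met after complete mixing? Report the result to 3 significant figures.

61.1 L/s

Set C_mix = 14: (Q·0.5300 + 18.00·59.70) / (Q + 18.00) = 14
→ Q = 18.00·(59.70 − 14)/(14 − 0.5300) = 61.07 L/s.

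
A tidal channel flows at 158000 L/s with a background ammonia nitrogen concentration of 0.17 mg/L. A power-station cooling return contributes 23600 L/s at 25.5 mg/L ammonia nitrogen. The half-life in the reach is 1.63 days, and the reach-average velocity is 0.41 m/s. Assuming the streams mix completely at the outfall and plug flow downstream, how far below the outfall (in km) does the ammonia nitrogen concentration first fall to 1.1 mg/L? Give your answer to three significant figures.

Conservation of mass: C = (158000·0.1700 + 23600·25.50) / 181600 = 628700/181600 = 3.462 mg/L.
Half-life 1.63 d → k = ln 2 / 1.63 = 0.4252 d⁻¹.
Set 3.462·exp(−k·t) = 1.1 → t = ln(3.462/1.1)/k = 232900 s = 64.70 h.
Distance = v·t = 0.41·232900 = 95500 m = 95.50 km.

95.5 km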